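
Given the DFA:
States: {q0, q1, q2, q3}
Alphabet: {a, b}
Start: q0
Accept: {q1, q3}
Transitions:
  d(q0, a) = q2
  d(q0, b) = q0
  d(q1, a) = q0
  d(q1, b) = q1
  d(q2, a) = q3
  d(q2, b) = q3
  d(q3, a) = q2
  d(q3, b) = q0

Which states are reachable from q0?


BFS from q0:
  layer 0: {q0}
  layer 1: {q2}
  layer 2: {q3}

{q0, q2, q3}


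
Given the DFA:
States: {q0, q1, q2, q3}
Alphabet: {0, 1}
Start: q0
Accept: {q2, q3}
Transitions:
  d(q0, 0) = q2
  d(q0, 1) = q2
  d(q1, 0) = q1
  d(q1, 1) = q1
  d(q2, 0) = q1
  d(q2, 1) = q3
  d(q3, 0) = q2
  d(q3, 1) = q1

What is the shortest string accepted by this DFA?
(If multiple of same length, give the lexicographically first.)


BFS by string length (lex-first path to each state shown):
  len 0: q0<-""
  len 1: q2<-"0"
Found accept state at length 1.

"0"


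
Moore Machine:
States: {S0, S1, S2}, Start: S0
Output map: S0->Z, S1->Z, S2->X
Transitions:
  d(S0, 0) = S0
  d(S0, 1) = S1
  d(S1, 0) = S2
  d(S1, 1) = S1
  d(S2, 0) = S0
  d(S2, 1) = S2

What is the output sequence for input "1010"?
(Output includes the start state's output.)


Start: S0 (output Z)
  --1--> S1 (output Z)
  --0--> S2 (output X)
  --1--> S2 (output X)
  --0--> S0 (output Z)

"ZZXXZ"


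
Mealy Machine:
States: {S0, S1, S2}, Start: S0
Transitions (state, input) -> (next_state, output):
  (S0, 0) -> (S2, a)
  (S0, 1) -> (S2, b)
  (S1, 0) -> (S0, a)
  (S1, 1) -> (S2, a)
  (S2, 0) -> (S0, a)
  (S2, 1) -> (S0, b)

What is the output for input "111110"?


Step-by-step:
  (S0, 1) -> (S2, b)
  (S2, 1) -> (S0, b)
  (S0, 1) -> (S2, b)
  (S2, 1) -> (S0, b)
  (S0, 1) -> (S2, b)
  (S2, 0) -> (S0, a)

"bbbbba"


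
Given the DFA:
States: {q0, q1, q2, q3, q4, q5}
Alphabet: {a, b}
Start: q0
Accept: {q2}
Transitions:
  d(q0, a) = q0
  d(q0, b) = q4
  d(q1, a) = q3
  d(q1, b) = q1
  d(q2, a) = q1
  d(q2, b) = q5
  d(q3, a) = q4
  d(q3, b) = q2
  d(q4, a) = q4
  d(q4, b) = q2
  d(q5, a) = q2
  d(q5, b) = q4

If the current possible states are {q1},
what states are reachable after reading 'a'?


Apply transition on 'a' from each current state:
  d(q1, a) = q3

{q3}


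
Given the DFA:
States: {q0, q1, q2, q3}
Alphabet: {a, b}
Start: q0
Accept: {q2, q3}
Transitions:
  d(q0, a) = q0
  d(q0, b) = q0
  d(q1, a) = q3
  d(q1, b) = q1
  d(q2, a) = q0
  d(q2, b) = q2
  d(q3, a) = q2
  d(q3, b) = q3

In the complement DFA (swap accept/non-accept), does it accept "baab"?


Trace: q0 -> q0 -> q0 -> q0 -> q0
Final: q0
Original accept: {q2, q3}
Complement: q0 is not in original accept

Yes, complement accepts (original rejects)


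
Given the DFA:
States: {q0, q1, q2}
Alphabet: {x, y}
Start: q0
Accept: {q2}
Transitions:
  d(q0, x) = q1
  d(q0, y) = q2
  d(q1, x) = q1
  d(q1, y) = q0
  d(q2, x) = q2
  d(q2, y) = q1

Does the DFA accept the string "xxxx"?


Trace: q0 -> q1 -> q1 -> q1 -> q1
Final state: q1
Accept states: {q2}

No, rejected (final state q1 is not an accept state)


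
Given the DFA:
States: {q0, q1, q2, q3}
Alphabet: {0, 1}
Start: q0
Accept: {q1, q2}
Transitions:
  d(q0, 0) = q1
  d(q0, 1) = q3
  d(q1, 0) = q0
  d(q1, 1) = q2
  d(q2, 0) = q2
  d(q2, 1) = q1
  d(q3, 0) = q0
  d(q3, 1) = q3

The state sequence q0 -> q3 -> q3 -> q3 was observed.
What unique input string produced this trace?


Trace back each transition to find the symbol:
  q0 --[1]--> q3
  q3 --[1]--> q3
  q3 --[1]--> q3

"111"


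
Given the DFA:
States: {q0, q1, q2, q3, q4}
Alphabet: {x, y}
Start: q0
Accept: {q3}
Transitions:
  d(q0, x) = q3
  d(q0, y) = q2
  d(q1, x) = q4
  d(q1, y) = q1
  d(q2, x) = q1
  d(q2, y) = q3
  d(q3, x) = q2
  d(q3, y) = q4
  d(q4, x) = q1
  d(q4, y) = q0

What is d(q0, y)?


Looking up transition d(q0, y)

q2


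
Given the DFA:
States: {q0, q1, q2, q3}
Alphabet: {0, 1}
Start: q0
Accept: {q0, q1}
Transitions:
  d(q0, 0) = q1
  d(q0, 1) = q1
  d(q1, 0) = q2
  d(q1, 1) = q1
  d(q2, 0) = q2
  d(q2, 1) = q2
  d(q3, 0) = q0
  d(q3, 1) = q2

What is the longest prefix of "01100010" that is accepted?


Run the DFA, marking each prefix where the state is accepting:
  "" -> q0 [accept]
  "0" -> q1 [accept]
  "01" -> q1 [accept]
  "011" -> q1 [accept]
  "0110" -> q2 [reject]
  "01100" -> q2 [reject]
  "011000" -> q2 [reject]
  "0110001" -> q2 [reject]
  "01100010" -> q2 [reject]

"011"


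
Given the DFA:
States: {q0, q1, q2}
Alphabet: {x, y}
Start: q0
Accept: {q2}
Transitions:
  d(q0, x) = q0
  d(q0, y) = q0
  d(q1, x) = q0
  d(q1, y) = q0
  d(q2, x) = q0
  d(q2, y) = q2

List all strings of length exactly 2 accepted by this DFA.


All strings of length 2: 4 total
Accepted: 0

None


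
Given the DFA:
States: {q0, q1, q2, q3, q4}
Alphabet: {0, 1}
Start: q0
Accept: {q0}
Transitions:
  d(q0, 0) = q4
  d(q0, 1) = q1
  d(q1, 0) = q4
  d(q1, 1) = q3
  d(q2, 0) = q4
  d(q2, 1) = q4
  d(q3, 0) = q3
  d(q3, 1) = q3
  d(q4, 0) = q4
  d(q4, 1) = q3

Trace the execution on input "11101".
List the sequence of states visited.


Input: 11101
d(q0, 1) = q1
d(q1, 1) = q3
d(q3, 1) = q3
d(q3, 0) = q3
d(q3, 1) = q3


q0 -> q1 -> q3 -> q3 -> q3 -> q3


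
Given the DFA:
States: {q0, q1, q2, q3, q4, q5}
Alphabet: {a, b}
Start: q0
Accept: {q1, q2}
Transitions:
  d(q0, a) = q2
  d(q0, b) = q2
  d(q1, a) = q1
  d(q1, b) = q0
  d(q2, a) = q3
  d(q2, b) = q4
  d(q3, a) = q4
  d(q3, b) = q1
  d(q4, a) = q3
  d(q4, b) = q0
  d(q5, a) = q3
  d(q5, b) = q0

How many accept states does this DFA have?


Accept states listed: {q1, q2}
Counting: q1(1) q2(2)

2


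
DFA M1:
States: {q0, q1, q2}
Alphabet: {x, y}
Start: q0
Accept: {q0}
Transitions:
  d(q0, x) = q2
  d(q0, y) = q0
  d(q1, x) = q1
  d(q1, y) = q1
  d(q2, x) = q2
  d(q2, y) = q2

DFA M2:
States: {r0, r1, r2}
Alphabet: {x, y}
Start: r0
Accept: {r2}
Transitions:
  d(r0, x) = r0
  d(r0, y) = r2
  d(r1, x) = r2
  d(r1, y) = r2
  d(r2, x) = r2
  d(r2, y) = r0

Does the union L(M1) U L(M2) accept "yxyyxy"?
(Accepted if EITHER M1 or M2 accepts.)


M1: final=q2 accepted=False
M2: final=r0 accepted=False

No, union rejects (neither accepts)


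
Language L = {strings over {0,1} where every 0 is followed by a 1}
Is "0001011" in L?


'00' present: True; ends with '0': False

No, "0001011" is not in L


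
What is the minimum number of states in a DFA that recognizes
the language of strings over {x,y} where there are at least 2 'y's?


States: count = 0, 1, ..., 1, and a final '>= 2' state.
Total: 2 + 1 = 3. Accept = '>= 2' state.

3


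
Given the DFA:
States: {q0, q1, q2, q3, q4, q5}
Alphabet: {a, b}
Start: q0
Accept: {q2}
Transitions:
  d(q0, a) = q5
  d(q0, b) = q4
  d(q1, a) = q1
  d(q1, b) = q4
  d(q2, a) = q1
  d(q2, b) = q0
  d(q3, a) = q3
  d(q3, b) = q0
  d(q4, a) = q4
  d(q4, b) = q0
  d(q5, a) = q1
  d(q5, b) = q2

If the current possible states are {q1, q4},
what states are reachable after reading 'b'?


Apply transition on 'b' from each current state:
  d(q1, b) = q4
  d(q4, b) = q0

{q0, q4}


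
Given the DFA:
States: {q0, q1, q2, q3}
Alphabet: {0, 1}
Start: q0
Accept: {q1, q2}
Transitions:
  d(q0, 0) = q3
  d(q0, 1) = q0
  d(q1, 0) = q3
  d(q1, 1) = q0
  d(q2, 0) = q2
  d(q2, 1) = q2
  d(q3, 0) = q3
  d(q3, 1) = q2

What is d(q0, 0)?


Looking up transition d(q0, 0)

q3


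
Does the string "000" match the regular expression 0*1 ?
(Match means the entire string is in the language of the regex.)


|string| = 3; first = '0'; last = '0'

No, "000" does not match 0*1


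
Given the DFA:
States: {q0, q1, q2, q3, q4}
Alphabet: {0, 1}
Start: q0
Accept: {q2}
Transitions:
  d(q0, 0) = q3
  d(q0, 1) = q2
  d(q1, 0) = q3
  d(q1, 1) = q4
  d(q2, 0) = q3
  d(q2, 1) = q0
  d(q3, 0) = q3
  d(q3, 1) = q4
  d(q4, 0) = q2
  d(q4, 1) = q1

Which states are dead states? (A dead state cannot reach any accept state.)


Forward reachability from each state:
  q0 -> reaches accept state q2 (live)
  q1 -> reaches accept state q2 (live)
  q2 -> reaches accept state q2 (live)
  q3 -> reaches accept state q2 (live)
  q4 -> reaches accept state q2 (live)

None (all states can reach an accept state)


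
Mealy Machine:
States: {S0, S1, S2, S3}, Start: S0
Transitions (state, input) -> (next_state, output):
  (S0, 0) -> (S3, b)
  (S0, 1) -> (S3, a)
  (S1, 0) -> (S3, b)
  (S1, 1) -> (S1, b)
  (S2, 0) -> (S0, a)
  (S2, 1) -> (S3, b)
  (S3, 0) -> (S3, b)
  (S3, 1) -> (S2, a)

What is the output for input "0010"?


Step-by-step:
  (S0, 0) -> (S3, b)
  (S3, 0) -> (S3, b)
  (S3, 1) -> (S2, a)
  (S2, 0) -> (S0, a)

"bbaa"


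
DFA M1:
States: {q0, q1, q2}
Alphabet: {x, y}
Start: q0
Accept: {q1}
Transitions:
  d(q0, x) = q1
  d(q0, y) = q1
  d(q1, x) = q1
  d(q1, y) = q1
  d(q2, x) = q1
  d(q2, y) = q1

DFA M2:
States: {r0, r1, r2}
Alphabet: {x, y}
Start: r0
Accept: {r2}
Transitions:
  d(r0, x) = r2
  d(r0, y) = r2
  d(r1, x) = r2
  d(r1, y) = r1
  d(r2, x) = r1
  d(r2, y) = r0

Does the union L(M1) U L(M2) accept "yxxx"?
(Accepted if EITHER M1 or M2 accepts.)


M1: final=q1 accepted=True
M2: final=r1 accepted=False

Yes, union accepts


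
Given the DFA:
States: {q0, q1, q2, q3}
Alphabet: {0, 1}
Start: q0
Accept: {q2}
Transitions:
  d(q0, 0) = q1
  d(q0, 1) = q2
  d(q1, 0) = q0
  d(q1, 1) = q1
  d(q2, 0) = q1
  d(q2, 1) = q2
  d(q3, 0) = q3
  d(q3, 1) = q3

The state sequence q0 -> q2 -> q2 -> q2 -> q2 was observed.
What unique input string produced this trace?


Trace back each transition to find the symbol:
  q0 --[1]--> q2
  q2 --[1]--> q2
  q2 --[1]--> q2
  q2 --[1]--> q2

"1111"


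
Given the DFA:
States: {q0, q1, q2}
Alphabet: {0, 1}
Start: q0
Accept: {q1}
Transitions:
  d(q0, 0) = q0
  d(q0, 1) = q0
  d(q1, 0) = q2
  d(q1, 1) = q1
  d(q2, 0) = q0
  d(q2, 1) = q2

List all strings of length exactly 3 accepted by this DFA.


All strings of length 3: 8 total
Accepted: 0

None


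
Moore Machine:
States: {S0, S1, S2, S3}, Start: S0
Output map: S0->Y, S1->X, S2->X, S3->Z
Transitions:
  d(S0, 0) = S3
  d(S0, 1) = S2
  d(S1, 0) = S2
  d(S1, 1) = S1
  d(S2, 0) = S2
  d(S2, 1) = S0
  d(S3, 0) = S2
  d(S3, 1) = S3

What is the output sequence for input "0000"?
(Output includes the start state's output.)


Start: S0 (output Y)
  --0--> S3 (output Z)
  --0--> S2 (output X)
  --0--> S2 (output X)
  --0--> S2 (output X)

"YZXXX"


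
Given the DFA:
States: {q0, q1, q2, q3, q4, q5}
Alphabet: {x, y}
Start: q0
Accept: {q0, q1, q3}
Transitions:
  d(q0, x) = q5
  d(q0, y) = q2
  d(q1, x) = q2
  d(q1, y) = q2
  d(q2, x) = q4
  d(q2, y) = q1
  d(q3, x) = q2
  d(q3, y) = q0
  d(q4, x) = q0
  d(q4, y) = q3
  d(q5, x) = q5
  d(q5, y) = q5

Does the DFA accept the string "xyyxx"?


Trace: q0 -> q5 -> q5 -> q5 -> q5 -> q5
Final state: q5
Accept states: {q0, q1, q3}

No, rejected (final state q5 is not an accept state)


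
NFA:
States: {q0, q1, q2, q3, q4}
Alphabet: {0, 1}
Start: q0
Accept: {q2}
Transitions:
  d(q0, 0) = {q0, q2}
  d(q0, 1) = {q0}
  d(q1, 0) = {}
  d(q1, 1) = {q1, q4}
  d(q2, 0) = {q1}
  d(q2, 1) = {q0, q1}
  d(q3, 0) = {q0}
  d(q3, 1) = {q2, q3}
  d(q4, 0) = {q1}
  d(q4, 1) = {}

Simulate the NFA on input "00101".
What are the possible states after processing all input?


Start: {q0}
  --0--> {q0, q2}
  --0--> {q0, q1, q2}
  --1--> {q0, q1, q4}
  --0--> {q0, q1, q2}
  --1--> {q0, q1, q4}

{q0, q1, q4}


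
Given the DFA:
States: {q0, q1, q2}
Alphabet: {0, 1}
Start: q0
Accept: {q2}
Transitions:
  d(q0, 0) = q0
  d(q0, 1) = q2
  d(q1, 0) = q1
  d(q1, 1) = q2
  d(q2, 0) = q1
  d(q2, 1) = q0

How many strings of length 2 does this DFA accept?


Enumerating all length-2 strings:
  "00" -> q0 [reject]
  "01" -> q2 [accept]
  "10" -> q1 [reject]
  "11" -> q0 [reject]

1 out of 4


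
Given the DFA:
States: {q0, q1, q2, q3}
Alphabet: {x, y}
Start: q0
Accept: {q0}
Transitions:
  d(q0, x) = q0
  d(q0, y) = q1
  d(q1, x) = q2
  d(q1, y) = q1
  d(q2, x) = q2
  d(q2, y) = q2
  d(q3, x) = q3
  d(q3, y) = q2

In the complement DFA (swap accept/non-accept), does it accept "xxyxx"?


Trace: q0 -> q0 -> q0 -> q1 -> q2 -> q2
Final: q2
Original accept: {q0}
Complement: q2 is not in original accept

Yes, complement accepts (original rejects)


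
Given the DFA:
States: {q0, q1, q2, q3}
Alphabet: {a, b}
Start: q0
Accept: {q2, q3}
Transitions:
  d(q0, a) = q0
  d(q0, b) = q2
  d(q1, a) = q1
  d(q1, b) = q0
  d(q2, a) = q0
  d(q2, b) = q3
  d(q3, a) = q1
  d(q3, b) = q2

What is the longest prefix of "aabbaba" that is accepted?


Run the DFA, marking each prefix where the state is accepting:
  "" -> q0 [reject]
  "a" -> q0 [reject]
  "aa" -> q0 [reject]
  "aab" -> q2 [accept]
  "aabb" -> q3 [accept]
  "aabba" -> q1 [reject]
  "aabbab" -> q0 [reject]
  "aabbaba" -> q0 [reject]

"aabb"


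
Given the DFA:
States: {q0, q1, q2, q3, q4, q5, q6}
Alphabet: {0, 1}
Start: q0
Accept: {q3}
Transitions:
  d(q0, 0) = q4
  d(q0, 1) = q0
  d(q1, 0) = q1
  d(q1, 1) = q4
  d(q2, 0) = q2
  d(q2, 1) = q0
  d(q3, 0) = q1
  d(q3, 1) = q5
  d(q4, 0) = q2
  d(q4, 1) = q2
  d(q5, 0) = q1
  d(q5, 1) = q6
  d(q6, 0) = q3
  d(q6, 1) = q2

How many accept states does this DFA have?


Accept states listed: {q3}
Counting: q3(1)

1


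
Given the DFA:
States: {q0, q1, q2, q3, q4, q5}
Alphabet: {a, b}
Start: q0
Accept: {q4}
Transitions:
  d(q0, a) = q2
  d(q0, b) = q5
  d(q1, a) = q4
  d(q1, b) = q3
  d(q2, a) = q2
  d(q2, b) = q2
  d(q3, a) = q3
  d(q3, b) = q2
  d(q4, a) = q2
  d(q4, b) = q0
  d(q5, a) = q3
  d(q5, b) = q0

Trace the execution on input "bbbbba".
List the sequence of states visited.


Input: bbbbba
d(q0, b) = q5
d(q5, b) = q0
d(q0, b) = q5
d(q5, b) = q0
d(q0, b) = q5
d(q5, a) = q3


q0 -> q5 -> q0 -> q5 -> q0 -> q5 -> q3


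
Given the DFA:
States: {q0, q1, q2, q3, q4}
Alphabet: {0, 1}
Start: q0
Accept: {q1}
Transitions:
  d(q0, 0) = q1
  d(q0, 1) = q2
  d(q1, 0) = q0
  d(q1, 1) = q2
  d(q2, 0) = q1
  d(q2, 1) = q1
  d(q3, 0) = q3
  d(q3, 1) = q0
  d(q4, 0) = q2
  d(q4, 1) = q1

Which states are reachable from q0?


BFS from q0:
  layer 0: {q0}
  layer 1: {q1, q2}

{q0, q1, q2}


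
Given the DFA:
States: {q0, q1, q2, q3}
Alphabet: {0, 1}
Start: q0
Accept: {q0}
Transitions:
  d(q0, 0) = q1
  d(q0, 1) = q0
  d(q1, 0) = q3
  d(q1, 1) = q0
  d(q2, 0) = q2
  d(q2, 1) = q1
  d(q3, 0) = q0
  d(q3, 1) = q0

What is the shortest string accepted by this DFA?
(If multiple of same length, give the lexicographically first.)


BFS by string length (lex-first path to each state shown):
  len 0: q0<-""
Found accept state at length 0.

"" (empty string)


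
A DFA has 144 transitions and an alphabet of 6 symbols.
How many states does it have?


Each state has exactly one transition per symbol.
states = transitions / |alphabet| = 144 / 6 = 24

24


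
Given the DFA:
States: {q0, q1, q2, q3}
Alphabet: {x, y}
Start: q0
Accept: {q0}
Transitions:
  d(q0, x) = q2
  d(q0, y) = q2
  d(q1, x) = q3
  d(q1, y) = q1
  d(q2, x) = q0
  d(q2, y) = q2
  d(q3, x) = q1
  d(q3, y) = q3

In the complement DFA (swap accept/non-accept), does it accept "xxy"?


Trace: q0 -> q2 -> q0 -> q2
Final: q2
Original accept: {q0}
Complement: q2 is not in original accept

Yes, complement accepts (original rejects)


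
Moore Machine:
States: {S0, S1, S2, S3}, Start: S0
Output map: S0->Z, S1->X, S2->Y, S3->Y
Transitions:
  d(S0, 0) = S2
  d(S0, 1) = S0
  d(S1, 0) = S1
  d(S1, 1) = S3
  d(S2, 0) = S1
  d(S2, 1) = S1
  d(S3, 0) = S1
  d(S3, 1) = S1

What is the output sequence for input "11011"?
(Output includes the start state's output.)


Start: S0 (output Z)
  --1--> S0 (output Z)
  --1--> S0 (output Z)
  --0--> S2 (output Y)
  --1--> S1 (output X)
  --1--> S3 (output Y)

"ZZZYXY"


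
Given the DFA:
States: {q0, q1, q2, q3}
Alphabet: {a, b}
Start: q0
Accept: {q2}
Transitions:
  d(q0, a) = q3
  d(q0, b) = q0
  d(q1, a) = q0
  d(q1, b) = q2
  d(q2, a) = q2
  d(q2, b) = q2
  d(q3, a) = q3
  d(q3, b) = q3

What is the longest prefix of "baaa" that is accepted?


Run the DFA, marking each prefix where the state is accepting:
  "" -> q0 [reject]
  "b" -> q0 [reject]
  "ba" -> q3 [reject]
  "baa" -> q3 [reject]
  "baaa" -> q3 [reject]

No prefix is accepted


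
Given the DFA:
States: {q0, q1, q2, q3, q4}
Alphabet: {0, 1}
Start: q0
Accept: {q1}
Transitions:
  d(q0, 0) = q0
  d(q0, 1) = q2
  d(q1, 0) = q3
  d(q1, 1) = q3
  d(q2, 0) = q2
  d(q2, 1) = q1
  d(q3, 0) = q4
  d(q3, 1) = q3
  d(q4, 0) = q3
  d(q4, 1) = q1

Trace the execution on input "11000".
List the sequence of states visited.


Input: 11000
d(q0, 1) = q2
d(q2, 1) = q1
d(q1, 0) = q3
d(q3, 0) = q4
d(q4, 0) = q3


q0 -> q2 -> q1 -> q3 -> q4 -> q3


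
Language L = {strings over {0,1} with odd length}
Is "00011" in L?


length = 5; 5 mod 2 = 1

Yes, "00011" is in L


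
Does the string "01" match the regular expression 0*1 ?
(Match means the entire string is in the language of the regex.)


|string| = 2; first = '0'; last = '1'

Yes, "01" matches 0*1


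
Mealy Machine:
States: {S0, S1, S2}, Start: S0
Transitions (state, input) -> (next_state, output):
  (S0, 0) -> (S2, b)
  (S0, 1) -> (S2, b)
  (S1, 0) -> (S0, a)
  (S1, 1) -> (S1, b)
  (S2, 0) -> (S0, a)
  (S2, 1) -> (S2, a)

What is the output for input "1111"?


Step-by-step:
  (S0, 1) -> (S2, b)
  (S2, 1) -> (S2, a)
  (S2, 1) -> (S2, a)
  (S2, 1) -> (S2, a)

"baaa"


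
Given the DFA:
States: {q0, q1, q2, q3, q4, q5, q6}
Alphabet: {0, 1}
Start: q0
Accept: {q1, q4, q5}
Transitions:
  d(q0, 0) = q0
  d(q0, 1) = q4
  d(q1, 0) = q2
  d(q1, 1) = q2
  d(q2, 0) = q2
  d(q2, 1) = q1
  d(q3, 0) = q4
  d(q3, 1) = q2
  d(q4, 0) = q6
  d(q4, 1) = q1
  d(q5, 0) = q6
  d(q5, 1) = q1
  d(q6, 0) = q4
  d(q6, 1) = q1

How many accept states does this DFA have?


Accept states listed: {q1, q4, q5}
Counting: q1(1) q4(2) q5(3)

3


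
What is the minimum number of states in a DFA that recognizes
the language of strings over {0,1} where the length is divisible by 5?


States track (length) mod 5.
Need 5 states: one per remainder 0..4; accept = remainder 0.

5


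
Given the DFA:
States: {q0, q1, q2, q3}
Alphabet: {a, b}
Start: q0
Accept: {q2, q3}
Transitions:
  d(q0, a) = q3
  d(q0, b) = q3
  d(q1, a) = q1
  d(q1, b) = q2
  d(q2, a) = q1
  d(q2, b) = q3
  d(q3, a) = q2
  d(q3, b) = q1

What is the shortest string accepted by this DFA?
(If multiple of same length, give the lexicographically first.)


BFS by string length (lex-first path to each state shown):
  len 0: q0<-""
  len 1: q3<-"a"
Found accept state at length 1.

"a"


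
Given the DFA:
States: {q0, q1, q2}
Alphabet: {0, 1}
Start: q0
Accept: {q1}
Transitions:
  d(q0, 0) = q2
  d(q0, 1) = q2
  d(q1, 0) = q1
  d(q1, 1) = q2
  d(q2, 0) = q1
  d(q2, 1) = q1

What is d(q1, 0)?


Looking up transition d(q1, 0)

q1


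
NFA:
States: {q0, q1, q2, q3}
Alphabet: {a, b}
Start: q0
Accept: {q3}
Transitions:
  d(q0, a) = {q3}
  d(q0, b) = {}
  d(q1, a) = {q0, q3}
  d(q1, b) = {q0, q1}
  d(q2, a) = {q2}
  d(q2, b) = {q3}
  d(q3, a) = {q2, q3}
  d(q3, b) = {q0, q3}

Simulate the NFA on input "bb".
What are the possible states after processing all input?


Start: {q0}
  --b--> {}
  --b--> {}

{} (empty set, no valid transitions)


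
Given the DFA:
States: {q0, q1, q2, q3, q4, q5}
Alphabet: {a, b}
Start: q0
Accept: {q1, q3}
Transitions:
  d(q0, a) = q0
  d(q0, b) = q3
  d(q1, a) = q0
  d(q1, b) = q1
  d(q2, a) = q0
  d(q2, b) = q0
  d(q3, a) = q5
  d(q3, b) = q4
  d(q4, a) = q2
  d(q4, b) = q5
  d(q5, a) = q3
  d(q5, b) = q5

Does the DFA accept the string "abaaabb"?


Trace: q0 -> q0 -> q3 -> q5 -> q3 -> q5 -> q5 -> q5
Final state: q5
Accept states: {q1, q3}

No, rejected (final state q5 is not an accept state)


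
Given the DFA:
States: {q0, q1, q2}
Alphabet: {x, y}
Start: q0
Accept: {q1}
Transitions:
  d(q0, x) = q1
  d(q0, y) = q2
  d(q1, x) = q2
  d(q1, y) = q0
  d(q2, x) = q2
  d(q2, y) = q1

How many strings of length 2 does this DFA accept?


Enumerating all length-2 strings:
  "xx" -> q2 [reject]
  "xy" -> q0 [reject]
  "yx" -> q2 [reject]
  "yy" -> q1 [accept]

1 out of 4


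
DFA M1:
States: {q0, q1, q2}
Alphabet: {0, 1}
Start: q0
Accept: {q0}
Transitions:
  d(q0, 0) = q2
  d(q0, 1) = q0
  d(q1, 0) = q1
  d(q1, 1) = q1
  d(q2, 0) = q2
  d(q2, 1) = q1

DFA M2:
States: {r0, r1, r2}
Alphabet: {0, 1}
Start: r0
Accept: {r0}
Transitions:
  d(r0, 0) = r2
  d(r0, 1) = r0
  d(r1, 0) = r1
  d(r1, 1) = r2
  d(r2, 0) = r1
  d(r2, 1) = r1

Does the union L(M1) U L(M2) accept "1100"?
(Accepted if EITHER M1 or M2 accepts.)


M1: final=q2 accepted=False
M2: final=r1 accepted=False

No, union rejects (neither accepts)


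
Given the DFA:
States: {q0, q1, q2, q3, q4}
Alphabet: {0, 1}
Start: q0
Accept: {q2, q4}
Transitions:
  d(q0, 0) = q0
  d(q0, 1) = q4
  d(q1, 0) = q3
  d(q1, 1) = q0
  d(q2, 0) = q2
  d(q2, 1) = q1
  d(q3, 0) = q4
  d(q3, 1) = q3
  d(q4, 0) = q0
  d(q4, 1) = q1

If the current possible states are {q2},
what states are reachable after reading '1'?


Apply transition on '1' from each current state:
  d(q2, 1) = q1

{q1}


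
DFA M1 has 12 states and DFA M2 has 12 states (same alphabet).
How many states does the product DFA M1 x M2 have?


Product construction pairs every M1 state with every M2 state.
12 * 12 = 144

144


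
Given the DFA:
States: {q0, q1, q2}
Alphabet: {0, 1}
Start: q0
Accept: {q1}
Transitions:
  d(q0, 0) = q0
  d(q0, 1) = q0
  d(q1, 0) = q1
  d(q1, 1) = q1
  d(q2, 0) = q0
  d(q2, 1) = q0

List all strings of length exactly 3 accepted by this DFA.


All strings of length 3: 8 total
Accepted: 0

None


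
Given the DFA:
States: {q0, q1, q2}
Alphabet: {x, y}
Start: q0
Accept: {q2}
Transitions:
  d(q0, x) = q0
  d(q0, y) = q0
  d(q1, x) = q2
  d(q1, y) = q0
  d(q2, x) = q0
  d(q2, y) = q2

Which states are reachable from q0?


BFS from q0:
  layer 0: {q0}

{q0}


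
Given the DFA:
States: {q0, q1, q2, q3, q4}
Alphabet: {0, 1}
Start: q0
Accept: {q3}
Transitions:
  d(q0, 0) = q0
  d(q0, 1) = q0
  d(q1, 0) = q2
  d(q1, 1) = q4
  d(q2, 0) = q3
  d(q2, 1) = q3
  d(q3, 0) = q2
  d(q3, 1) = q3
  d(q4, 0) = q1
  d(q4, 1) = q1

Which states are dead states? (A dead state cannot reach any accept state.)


Forward reachability from each state:
  q0 -> reaches {q0}, no accept state (dead)
  q1 -> reaches accept state q3 (live)
  q2 -> reaches accept state q3 (live)
  q3 -> reaches accept state q3 (live)
  q4 -> reaches accept state q3 (live)

{q0}


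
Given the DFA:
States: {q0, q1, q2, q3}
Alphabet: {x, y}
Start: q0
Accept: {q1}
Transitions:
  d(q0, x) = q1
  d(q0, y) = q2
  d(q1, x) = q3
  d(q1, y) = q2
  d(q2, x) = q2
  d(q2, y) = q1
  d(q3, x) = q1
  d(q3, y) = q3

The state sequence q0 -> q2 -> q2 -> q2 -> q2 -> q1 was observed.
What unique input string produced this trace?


Trace back each transition to find the symbol:
  q0 --[y]--> q2
  q2 --[x]--> q2
  q2 --[x]--> q2
  q2 --[x]--> q2
  q2 --[y]--> q1

"yxxxy"


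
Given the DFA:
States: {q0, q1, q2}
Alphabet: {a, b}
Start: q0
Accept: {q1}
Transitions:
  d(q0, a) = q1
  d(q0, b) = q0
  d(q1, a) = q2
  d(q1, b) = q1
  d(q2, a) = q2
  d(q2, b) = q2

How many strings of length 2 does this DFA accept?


Enumerating all length-2 strings:
  "aa" -> q2 [reject]
  "ab" -> q1 [accept]
  "ba" -> q1 [accept]
  "bb" -> q0 [reject]

2 out of 4


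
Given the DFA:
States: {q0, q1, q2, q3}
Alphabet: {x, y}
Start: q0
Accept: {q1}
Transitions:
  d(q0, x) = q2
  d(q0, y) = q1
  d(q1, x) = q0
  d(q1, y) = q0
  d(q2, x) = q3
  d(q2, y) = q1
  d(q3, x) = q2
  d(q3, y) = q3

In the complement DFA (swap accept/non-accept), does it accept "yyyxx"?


Trace: q0 -> q1 -> q0 -> q1 -> q0 -> q2
Final: q2
Original accept: {q1}
Complement: q2 is not in original accept

Yes, complement accepts (original rejects)


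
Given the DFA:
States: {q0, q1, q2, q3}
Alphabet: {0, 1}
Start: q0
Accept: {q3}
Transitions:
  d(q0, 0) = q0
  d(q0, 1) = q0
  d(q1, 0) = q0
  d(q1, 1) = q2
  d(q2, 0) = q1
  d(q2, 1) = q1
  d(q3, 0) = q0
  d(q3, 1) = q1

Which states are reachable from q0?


BFS from q0:
  layer 0: {q0}

{q0}


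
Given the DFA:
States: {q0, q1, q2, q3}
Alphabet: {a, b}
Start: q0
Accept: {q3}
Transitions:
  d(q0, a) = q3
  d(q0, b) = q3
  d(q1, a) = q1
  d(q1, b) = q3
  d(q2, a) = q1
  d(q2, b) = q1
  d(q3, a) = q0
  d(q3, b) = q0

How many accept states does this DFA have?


Accept states listed: {q3}
Counting: q3(1)

1


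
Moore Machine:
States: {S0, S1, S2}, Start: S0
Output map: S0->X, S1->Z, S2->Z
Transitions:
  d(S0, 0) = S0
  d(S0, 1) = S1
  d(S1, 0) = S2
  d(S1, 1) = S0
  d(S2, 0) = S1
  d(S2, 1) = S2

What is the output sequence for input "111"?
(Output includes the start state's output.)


Start: S0 (output X)
  --1--> S1 (output Z)
  --1--> S0 (output X)
  --1--> S1 (output Z)

"XZXZ"


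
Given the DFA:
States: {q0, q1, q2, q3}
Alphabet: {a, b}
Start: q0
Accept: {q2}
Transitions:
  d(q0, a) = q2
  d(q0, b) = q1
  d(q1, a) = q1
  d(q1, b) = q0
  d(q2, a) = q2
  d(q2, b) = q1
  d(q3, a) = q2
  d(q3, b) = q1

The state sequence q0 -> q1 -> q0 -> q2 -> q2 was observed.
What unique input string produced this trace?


Trace back each transition to find the symbol:
  q0 --[b]--> q1
  q1 --[b]--> q0
  q0 --[a]--> q2
  q2 --[a]--> q2

"bbaa"


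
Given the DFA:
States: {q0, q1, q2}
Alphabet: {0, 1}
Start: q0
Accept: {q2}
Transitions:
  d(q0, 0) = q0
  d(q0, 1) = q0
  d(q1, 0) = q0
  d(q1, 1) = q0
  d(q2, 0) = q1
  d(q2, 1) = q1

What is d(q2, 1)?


Looking up transition d(q2, 1)

q1


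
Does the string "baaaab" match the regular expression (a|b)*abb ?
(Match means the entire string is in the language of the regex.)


|string| = 6; first = 'b'; last = 'b'

No, "baaaab" does not match (a|b)*abb


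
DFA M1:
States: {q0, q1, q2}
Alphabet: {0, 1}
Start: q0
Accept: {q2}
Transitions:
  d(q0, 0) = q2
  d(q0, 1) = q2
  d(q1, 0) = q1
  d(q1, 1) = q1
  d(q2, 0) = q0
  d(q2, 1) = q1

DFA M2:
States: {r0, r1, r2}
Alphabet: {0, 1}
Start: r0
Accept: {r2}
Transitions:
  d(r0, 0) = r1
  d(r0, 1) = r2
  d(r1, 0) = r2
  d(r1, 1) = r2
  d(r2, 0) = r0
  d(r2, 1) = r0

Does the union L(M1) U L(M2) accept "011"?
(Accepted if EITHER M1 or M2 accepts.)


M1: final=q1 accepted=False
M2: final=r0 accepted=False

No, union rejects (neither accepts)


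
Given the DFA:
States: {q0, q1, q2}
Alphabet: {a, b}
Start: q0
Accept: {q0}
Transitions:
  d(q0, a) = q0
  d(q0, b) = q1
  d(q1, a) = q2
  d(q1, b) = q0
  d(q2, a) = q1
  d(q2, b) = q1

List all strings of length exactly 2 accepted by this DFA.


All strings of length 2: 4 total
Accepted: 2

"aa", "bb"


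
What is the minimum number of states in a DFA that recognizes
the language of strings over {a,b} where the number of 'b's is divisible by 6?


States track (count of 'b') mod 6.
Need 6 states: one per remainder 0..5; accept = remainder 0.

6


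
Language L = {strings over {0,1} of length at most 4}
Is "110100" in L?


length = 6

No, "110100" is not in L


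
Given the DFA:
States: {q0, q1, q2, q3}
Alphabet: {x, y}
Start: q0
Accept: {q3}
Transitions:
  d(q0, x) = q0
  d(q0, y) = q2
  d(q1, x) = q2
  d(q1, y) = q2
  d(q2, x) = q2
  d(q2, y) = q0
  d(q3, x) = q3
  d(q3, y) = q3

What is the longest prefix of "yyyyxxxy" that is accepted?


Run the DFA, marking each prefix where the state is accepting:
  "" -> q0 [reject]
  "y" -> q2 [reject]
  "yy" -> q0 [reject]
  "yyy" -> q2 [reject]
  "yyyy" -> q0 [reject]
  "yyyyx" -> q0 [reject]
  "yyyyxx" -> q0 [reject]
  "yyyyxxx" -> q0 [reject]
  "yyyyxxxy" -> q2 [reject]

No prefix is accepted


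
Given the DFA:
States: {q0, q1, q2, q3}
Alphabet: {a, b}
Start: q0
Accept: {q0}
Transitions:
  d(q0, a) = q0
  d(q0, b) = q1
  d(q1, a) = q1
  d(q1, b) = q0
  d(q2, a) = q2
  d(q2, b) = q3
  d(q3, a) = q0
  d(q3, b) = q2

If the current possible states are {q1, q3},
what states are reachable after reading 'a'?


Apply transition on 'a' from each current state:
  d(q1, a) = q1
  d(q3, a) = q0

{q0, q1}


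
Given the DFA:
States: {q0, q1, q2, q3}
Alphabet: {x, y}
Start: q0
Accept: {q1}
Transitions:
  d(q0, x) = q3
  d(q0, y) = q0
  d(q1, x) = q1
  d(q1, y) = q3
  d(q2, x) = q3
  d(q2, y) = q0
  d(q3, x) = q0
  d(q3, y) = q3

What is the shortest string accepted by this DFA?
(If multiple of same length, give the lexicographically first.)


BFS by string length (lex-first path to each state shown):
  len 0: q0<-""
  len 1: q0<-"y", q3<-"x"
  len 2: q0<-"xx", q3<-"xy"
  len 3: q0<-"xxy", q3<-"xxx"
  len 4: q0<-"xxxx", q3<-"xxxy"
  len 5: q0<-"xxxxy", q3<-"xxxxx"
  len 6: q0<-"xxxxxx", q3<-"xxxxxy"
  len 7: q0<-"xxxxxxy", q3<-"xxxxxxx"
  len 8: q0<-"xxxxxxxx", q3<-"xxxxxxxy"

No string accepted (empty language)


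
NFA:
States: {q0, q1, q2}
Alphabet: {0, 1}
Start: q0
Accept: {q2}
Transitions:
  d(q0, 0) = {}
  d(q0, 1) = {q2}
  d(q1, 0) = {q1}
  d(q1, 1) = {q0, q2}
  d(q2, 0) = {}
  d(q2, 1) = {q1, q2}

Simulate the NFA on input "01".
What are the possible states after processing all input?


Start: {q0}
  --0--> {}
  --1--> {}

{} (empty set, no valid transitions)


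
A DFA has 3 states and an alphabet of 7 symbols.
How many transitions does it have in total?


Each state has exactly one transition per symbol.
3 * 7 = 21

21


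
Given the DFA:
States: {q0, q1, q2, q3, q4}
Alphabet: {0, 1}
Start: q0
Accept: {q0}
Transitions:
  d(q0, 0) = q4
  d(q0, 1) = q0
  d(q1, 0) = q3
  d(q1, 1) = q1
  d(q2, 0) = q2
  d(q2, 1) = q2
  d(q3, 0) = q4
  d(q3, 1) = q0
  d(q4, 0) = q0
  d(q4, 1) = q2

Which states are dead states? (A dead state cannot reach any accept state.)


Forward reachability from each state:
  q0 -> reaches accept state q0 (live)
  q1 -> reaches accept state q0 (live)
  q2 -> reaches {q2}, no accept state (dead)
  q3 -> reaches accept state q0 (live)
  q4 -> reaches accept state q0 (live)

{q2}


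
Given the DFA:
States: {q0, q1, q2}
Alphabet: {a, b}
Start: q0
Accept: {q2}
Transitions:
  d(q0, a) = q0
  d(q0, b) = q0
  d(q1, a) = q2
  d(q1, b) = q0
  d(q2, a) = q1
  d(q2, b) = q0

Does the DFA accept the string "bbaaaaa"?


Trace: q0 -> q0 -> q0 -> q0 -> q0 -> q0 -> q0 -> q0
Final state: q0
Accept states: {q2}

No, rejected (final state q0 is not an accept state)


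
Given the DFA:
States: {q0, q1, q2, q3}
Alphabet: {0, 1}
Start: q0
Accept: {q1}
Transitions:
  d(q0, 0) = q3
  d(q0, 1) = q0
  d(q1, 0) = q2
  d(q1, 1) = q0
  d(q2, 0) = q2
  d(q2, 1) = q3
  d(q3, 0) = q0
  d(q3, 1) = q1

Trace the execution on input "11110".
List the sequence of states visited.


Input: 11110
d(q0, 1) = q0
d(q0, 1) = q0
d(q0, 1) = q0
d(q0, 1) = q0
d(q0, 0) = q3


q0 -> q0 -> q0 -> q0 -> q0 -> q3


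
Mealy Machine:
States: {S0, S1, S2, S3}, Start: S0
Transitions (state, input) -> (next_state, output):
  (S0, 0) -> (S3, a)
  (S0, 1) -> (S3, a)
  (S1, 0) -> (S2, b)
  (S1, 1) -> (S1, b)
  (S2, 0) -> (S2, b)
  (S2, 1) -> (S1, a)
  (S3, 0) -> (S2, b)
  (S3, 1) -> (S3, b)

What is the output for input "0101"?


Step-by-step:
  (S0, 0) -> (S3, a)
  (S3, 1) -> (S3, b)
  (S3, 0) -> (S2, b)
  (S2, 1) -> (S1, a)

"abba"


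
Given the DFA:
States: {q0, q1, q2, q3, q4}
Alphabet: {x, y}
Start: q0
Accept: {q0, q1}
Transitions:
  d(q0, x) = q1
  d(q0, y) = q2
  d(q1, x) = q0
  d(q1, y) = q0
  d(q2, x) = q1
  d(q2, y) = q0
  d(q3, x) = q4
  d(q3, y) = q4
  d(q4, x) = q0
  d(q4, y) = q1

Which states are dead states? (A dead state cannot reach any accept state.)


Forward reachability from each state:
  q0 -> reaches accept state q0 (live)
  q1 -> reaches accept state q0 (live)
  q2 -> reaches accept state q0 (live)
  q3 -> reaches accept state q0 (live)
  q4 -> reaches accept state q0 (live)

None (all states can reach an accept state)


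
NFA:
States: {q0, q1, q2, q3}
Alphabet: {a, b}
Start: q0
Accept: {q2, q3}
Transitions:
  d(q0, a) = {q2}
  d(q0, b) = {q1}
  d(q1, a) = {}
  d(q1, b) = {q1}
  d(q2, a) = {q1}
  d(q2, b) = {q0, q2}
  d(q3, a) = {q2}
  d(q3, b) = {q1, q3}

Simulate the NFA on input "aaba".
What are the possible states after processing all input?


Start: {q0}
  --a--> {q2}
  --a--> {q1}
  --b--> {q1}
  --a--> {}

{} (empty set, no valid transitions)


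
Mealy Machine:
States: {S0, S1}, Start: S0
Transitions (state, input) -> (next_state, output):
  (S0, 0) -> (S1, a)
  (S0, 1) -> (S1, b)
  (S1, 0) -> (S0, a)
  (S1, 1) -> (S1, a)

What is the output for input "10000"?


Step-by-step:
  (S0, 1) -> (S1, b)
  (S1, 0) -> (S0, a)
  (S0, 0) -> (S1, a)
  (S1, 0) -> (S0, a)
  (S0, 0) -> (S1, a)

"baaaa"


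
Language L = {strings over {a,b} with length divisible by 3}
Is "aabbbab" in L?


length = 7; 7 mod 3 = 1

No, "aabbbab" is not in L


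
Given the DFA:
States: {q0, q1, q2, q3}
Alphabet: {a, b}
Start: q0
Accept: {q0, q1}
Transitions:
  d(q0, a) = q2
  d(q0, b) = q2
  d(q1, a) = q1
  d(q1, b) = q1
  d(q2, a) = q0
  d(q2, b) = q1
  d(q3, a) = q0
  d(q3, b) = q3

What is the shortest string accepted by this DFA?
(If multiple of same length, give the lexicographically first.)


BFS by string length (lex-first path to each state shown):
  len 0: q0<-""
Found accept state at length 0.

"" (empty string)


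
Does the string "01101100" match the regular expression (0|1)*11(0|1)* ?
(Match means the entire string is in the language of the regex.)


|string| = 8; first = '0'; last = '0'

Yes, "01101100" matches (0|1)*11(0|1)*


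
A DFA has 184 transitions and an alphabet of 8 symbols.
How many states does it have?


Each state has exactly one transition per symbol.
states = transitions / |alphabet| = 184 / 8 = 23

23


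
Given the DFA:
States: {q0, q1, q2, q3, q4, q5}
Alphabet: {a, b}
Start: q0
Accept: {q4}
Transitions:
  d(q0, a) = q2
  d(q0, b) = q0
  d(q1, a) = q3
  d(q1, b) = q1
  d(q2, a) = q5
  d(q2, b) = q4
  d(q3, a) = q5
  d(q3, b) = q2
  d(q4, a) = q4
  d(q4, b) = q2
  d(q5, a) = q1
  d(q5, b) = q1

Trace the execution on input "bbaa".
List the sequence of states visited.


Input: bbaa
d(q0, b) = q0
d(q0, b) = q0
d(q0, a) = q2
d(q2, a) = q5


q0 -> q0 -> q0 -> q2 -> q5


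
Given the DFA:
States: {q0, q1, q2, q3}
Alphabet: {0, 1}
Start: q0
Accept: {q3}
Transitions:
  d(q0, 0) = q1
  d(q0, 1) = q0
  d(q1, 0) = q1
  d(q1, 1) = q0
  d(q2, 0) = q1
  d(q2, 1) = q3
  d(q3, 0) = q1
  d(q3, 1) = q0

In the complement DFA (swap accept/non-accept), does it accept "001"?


Trace: q0 -> q1 -> q1 -> q0
Final: q0
Original accept: {q3}
Complement: q0 is not in original accept

Yes, complement accepts (original rejects)


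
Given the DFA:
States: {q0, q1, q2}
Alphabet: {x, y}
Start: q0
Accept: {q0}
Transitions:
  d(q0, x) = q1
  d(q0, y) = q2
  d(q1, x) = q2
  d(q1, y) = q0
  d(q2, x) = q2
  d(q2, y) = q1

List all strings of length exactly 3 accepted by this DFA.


All strings of length 3: 8 total
Accepted: 1

"yyy"


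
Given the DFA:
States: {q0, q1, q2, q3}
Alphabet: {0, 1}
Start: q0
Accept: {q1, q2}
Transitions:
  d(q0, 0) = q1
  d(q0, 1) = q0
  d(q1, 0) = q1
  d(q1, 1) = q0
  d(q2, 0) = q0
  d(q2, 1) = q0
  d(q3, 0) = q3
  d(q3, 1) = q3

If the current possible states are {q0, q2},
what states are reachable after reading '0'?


Apply transition on '0' from each current state:
  d(q0, 0) = q1
  d(q2, 0) = q0

{q0, q1}


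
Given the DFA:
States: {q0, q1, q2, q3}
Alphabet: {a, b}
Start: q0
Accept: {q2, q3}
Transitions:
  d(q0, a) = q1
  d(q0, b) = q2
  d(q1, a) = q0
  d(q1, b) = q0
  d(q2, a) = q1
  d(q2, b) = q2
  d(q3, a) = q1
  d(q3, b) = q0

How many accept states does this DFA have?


Accept states listed: {q2, q3}
Counting: q2(1) q3(2)

2


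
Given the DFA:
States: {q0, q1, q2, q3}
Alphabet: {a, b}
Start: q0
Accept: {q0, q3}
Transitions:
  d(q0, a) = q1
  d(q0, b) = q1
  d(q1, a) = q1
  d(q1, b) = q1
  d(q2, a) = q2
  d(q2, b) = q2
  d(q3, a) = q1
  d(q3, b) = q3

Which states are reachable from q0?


BFS from q0:
  layer 0: {q0}
  layer 1: {q1}

{q0, q1}


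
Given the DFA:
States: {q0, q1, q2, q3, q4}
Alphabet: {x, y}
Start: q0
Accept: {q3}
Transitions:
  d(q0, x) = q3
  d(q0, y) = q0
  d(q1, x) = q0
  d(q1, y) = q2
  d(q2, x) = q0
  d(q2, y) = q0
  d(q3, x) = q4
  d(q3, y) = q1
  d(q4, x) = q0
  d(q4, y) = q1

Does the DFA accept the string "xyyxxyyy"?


Trace: q0 -> q3 -> q1 -> q2 -> q0 -> q3 -> q1 -> q2 -> q0
Final state: q0
Accept states: {q3}

No, rejected (final state q0 is not an accept state)


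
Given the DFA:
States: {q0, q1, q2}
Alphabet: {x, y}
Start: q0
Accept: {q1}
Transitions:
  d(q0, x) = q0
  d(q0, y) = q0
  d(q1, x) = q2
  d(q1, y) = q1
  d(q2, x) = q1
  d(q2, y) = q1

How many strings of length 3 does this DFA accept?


Enumerating all length-3 strings:
  "xxx" -> q0 [reject]
  "xxy" -> q0 [reject]
  "xyx" -> q0 [reject]
  "xyy" -> q0 [reject]
  "yxx" -> q0 [reject]
  "yxy" -> q0 [reject]
  "yyx" -> q0 [reject]
  "yyy" -> q0 [reject]

0 out of 8


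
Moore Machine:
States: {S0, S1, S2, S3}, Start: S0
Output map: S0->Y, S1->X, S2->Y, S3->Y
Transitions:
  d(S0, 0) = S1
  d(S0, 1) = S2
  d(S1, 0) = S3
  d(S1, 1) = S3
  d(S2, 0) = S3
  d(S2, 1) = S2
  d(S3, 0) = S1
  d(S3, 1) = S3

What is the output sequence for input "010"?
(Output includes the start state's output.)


Start: S0 (output Y)
  --0--> S1 (output X)
  --1--> S3 (output Y)
  --0--> S1 (output X)

"YXYX"


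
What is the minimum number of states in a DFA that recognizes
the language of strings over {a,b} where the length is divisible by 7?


States track (length) mod 7.
Need 7 states: one per remainder 0..6; accept = remainder 0.

7


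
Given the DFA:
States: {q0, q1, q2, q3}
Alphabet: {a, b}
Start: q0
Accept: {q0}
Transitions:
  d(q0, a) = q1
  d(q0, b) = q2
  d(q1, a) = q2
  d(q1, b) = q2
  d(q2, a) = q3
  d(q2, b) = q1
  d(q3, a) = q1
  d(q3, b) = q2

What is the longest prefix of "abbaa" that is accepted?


Run the DFA, marking each prefix where the state is accepting:
  "" -> q0 [accept]
  "a" -> q1 [reject]
  "ab" -> q2 [reject]
  "abb" -> q1 [reject]
  "abba" -> q2 [reject]
  "abbaa" -> q3 [reject]

""


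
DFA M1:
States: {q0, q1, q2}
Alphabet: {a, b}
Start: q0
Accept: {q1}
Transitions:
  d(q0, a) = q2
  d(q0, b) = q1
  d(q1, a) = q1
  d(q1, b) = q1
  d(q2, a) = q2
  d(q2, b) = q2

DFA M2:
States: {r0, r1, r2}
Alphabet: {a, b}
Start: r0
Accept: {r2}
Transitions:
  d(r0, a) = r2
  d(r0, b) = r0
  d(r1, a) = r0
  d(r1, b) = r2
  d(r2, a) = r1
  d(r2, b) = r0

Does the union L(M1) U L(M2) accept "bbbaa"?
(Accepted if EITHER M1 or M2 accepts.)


M1: final=q1 accepted=True
M2: final=r1 accepted=False

Yes, union accepts


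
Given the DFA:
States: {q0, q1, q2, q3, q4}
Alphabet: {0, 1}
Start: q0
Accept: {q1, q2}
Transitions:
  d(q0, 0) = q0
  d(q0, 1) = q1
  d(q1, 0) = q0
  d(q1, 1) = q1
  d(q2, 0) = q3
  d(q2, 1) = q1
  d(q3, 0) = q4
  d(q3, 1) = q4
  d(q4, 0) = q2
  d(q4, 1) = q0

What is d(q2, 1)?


Looking up transition d(q2, 1)

q1


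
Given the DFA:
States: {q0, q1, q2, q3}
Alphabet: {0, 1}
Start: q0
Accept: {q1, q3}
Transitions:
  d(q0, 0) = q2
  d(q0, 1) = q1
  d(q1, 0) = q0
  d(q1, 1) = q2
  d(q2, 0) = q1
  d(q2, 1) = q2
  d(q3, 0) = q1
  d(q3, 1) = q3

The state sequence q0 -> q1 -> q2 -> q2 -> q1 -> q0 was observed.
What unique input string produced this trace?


Trace back each transition to find the symbol:
  q0 --[1]--> q1
  q1 --[1]--> q2
  q2 --[1]--> q2
  q2 --[0]--> q1
  q1 --[0]--> q0

"11100"


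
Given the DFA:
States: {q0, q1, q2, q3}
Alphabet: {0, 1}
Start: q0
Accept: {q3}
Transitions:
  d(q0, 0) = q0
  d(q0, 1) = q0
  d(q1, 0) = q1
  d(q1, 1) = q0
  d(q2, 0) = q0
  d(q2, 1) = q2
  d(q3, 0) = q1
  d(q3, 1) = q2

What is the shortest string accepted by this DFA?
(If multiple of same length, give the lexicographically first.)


BFS by string length (lex-first path to each state shown):
  len 0: q0<-""
  len 1: q0<-"0"
  len 2: q0<-"00"
  len 3: q0<-"000"
  len 4: q0<-"0000"
  len 5: q0<-"00000"
  len 6: q0<-"000000"
  len 7: q0<-"0000000"
  len 8: q0<-"00000000"

No string accepted (empty language)


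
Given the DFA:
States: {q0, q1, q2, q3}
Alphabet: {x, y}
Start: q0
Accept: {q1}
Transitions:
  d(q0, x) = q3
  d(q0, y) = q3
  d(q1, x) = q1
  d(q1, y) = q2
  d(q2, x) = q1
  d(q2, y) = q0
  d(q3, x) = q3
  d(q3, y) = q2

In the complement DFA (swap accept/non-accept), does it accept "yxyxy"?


Trace: q0 -> q3 -> q3 -> q2 -> q1 -> q2
Final: q2
Original accept: {q1}
Complement: q2 is not in original accept

Yes, complement accepts (original rejects)
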